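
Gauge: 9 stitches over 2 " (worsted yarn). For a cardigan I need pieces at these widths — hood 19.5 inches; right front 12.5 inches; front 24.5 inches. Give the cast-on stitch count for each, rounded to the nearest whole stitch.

hood 88; right front 56; front 110.

Rate = 9/2 = 4.5 sts per in.
hood: 19.5 × 4.5 = 87.75 → 88.
right front: 12.5 × 4.5 = 56.25 → 56.
front: 24.5 × 4.5 = 110.25 → 110.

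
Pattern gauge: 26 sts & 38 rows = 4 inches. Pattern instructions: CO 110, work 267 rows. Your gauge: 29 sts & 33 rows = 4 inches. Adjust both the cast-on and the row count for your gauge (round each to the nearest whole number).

Stitches: 110 × 29/26 = 122.69 → 123.
Rows: 267 × 33/38 = 231.87 → 232.

Cast on 123 stitches; work 232 rows.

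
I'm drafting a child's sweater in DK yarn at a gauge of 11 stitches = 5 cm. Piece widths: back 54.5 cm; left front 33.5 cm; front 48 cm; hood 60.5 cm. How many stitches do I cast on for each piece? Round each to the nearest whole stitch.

Rate = 11/5 = 2.2 sts per cm.
back: 54.5 × 2.2 = 119.90 → 120.
left front: 33.5 × 2.2 = 73.70 → 74.
front: 48 × 2.2 = 105.60 → 106.
hood: 60.5 × 2.2 = 133.10 → 133.

back 120; left front 74; front 106; hood 133.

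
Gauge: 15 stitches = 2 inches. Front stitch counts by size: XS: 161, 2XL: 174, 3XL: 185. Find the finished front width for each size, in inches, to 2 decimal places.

XS 21.47 inches; 2XL 23.20 inches; 3XL 24.67 inches.

15/2 = 7.5 sts per in.
XS: 161 / 7.5 = 21.467 → 21.47 in.
2XL: 174 / 7.5 = 23.200 → 23.20 in.
3XL: 185 / 7.5 = 24.667 → 24.67 in.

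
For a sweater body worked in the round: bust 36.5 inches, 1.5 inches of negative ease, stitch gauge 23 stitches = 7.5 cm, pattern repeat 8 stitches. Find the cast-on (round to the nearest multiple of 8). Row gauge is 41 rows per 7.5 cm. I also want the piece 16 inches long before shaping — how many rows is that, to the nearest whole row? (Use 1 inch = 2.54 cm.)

Cast on 272 stitches; work 222 rows.

Finished = 36.5 − 1.5 = 35 inches.
35 inches × 2.54 = 88.90 cm.
23/7.5 = 3.067 sts per cm; 88.90 × 3.067 = 272.63 sts.
Nearest multiple of 8 → 272.
16 inches = 40.64 cm; × 5.467 = 222.17 → 222 rows.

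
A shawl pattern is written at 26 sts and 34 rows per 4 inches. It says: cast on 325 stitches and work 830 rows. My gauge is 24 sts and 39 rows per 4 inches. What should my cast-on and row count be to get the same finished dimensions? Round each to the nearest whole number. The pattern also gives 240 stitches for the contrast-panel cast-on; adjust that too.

Stitches: 325 × 24/26 = 300.00 → 300.
Rows: 830 × 39/34 = 952.06 → 952.
contrast-panel cast-on: 240 × 24/26 = 221.54 → 222.

Cast on 300 stitches; work 952 rows; contrast-panel cast-on 222 stitches.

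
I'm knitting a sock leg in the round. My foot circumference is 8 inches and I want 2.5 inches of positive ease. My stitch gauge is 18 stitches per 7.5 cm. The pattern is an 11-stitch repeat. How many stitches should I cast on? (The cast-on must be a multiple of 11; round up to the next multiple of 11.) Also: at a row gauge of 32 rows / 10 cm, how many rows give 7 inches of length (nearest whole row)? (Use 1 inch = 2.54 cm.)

Cast on 66 stitches; work 57 rows.

Finished = 8 + 2.5 = 10.5 inches.
10.5 inches × 2.54 = 26.67 cm.
18/7.5 = 2.4 sts per cm; 26.67 × 2.4 = 64.01 sts.
Next multiple of 11 → 66.
7 inches = 17.78 cm; × 3.2 = 56.90 → 57 rows.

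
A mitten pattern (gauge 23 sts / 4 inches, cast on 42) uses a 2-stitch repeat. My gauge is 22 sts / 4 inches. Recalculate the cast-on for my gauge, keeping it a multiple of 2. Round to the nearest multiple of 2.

Cast on 40 stitches.

42 × 22 / 23 = 40.17.
Nearest multiple of 2: 40.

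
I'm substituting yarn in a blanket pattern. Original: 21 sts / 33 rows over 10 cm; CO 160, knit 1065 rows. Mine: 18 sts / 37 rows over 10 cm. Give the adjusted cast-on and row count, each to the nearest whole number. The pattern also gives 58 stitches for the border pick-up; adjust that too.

Stitches: 160 × 18/21 = 137.14 → 137.
Rows: 1065 × 37/33 = 1194.09 → 1194.
border pick-up: 58 × 18/21 = 49.71 → 50.

Cast on 137 stitches; work 1194 rows; border pick-up 50 stitches.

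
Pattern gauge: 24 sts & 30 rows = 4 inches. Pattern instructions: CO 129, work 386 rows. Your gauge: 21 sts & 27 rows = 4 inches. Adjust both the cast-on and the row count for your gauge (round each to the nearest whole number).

Cast on 113 stitches; work 347 rows.

Stitches: 129 × 21/24 = 112.88 → 113.
Rows: 386 × 27/30 = 347.40 → 347.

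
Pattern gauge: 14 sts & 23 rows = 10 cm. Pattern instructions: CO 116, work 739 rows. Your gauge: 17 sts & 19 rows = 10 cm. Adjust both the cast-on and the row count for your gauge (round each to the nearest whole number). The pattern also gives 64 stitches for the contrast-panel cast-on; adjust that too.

Cast on 141 stitches; work 610 rows; contrast-panel cast-on 78 stitches.

Stitches: 116 × 17/14 = 140.86 → 141.
Rows: 739 × 19/23 = 610.48 → 610.
contrast-panel cast-on: 64 × 17/14 = 77.71 → 78.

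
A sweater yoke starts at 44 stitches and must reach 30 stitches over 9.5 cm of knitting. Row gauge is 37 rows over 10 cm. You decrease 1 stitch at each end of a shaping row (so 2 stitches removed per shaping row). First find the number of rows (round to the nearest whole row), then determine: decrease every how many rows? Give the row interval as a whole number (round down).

Decrease every 5th row.

Rows = 9.5 × 3.7 = 35.1 → 35 rows.
Stitches to remove: 14 → 7 shaping rows (at 2 st each).
35 / 7 = 5.00 → every 5 rows.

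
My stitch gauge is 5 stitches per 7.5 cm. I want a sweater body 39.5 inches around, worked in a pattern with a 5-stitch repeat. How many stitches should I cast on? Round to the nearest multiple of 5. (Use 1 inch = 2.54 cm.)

39.5 in = 39.5 × 2.54 = 100.33 cm.
5 / 7.5 = 0.667 sts/cm.
100.33 × 0.667 = 66.89 sts.
→ 65.

Cast on 65 stitches.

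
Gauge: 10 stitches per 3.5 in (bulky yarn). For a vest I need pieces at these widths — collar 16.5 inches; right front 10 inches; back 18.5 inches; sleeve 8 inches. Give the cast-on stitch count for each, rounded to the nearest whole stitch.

collar 47; right front 29; back 53; sleeve 23.

Rate = 10/3.5 = 2.857 sts per in.
collar: 16.5 × 2.857 = 47.14 → 47.
right front: 10 × 2.857 = 28.57 → 29.
back: 18.5 × 2.857 = 52.86 → 53.
sleeve: 8 × 2.857 = 22.86 → 23.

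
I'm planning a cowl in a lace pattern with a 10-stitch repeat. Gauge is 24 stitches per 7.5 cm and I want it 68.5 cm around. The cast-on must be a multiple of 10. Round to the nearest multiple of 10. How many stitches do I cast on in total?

24 / 7.5 = 3.2 sts per cm.
68.5 × 3.2 = 219.20 sts.
Nearest multiple of 10: 220.

CO 220 sts.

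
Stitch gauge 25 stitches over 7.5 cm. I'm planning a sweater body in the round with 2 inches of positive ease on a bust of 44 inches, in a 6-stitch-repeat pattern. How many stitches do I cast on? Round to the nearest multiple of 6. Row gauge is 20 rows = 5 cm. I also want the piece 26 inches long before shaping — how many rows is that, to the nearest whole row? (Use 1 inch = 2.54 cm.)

Cast on 390 stitches; work 264 rows.

Finished = 44 + 2 = 46 inches.
46 inches × 2.54 = 116.84 cm.
25/7.5 = 3.333 sts per cm; 116.84 × 3.333 = 389.47 sts.
Nearest multiple of 6 → 390.
26 inches = 66.04 cm; × 4 = 264.16 → 264 rows.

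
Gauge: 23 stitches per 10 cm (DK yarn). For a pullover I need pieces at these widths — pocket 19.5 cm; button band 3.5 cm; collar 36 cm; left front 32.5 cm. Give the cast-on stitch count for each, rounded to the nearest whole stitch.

Rate = 23/10 = 2.3 sts per cm.
pocket: 19.5 × 2.3 = 44.85 → 45.
button band: 3.5 × 2.3 = 8.05 → 8.
collar: 36 × 2.3 = 82.80 → 83.
left front: 32.5 × 2.3 = 74.75 → 75.

pocket 45; button band 8; collar 83; left front 75.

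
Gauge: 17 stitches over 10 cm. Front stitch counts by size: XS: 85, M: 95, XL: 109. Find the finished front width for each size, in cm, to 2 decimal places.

17/10 = 1.7 sts per cm.
XS: 85 / 1.7 = 50.000 → 50.00 cm.
M: 95 / 1.7 = 55.882 → 55.88 cm.
XL: 109 / 1.7 = 64.118 → 64.12 cm.

XS 50.00 cm; M 55.88 cm; XL 64.12 cm.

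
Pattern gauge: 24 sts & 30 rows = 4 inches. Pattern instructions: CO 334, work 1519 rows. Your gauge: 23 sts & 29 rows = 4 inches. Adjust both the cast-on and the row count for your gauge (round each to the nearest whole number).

Stitches: 334 × 23/24 = 320.08 → 320.
Rows: 1519 × 29/30 = 1468.37 → 1468.

Cast on 320 stitches; work 1468 rows.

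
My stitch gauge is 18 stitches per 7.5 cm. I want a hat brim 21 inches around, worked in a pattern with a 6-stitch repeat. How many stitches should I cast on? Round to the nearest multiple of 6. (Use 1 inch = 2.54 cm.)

126 stitches.

21 in = 21 × 2.54 = 53.34 cm.
18 / 7.5 = 2.4 sts/cm.
53.34 × 2.4 = 128.02 sts.
→ 126.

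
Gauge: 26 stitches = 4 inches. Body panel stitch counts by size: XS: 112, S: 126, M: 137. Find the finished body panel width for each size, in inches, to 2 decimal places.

26/4 = 6.5 sts per in.
XS: 112 / 6.5 = 17.231 → 17.23 in.
S: 126 / 6.5 = 19.385 → 19.38 in.
M: 137 / 6.5 = 21.077 → 21.08 in.

XS 17.23 inches; S 19.38 inches; M 21.08 inches.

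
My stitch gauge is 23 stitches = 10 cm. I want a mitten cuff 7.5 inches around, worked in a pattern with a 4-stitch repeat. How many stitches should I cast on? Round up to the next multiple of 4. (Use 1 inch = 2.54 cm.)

Cast on 44 stitches.

7.5 in = 7.5 × 2.54 = 19.05 cm.
23 / 10 = 2.3 sts/cm.
19.05 × 2.3 = 43.81 sts.
→ 44.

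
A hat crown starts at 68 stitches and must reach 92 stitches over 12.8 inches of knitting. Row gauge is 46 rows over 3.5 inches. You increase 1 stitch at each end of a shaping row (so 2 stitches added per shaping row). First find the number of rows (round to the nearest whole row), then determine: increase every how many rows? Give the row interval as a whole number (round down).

Increase every 14th row.

Rows = 12.8 × 13.143 = 168.2 → 168 rows.
Stitches to add: 24 → 12 shaping rows (at 2 st each).
168 / 12 = 14.00 → every 14 rows.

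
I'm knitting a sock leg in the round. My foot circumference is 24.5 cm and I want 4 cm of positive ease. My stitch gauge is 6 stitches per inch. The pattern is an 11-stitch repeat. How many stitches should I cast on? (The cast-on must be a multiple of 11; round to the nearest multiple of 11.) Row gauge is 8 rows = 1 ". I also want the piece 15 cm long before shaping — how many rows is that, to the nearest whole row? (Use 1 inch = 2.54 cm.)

Cast on 66 stitches; work 47 rows.

Finished = 24.5 + 4 = 28.5 cm.
28.5 cm × 1/2.54 = 11.22 inches.
6/1 = 6 sts per in; 11.22 × 6 = 67.32 sts.
Nearest multiple of 11 → 66.
15 cm = 5.91 inches; × 8 = 47.24 → 47 rows.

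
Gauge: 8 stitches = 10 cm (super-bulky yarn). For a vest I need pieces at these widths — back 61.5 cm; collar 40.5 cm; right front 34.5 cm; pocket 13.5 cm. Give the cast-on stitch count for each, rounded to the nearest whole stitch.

back 49; collar 32; right front 28; pocket 11.

Rate = 8/10 = 0.8 sts per cm.
back: 61.5 × 0.8 = 49.20 → 49.
collar: 40.5 × 0.8 = 32.40 → 32.
right front: 34.5 × 0.8 = 27.60 → 28.
pocket: 13.5 × 0.8 = 10.80 → 11.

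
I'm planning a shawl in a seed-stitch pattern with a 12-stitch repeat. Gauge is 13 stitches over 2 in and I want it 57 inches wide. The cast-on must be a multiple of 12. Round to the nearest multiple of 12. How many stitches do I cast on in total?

Cast on 372 stitches.

13 / 2 = 6.5 sts per inch.
57 × 6.5 = 370.50 sts.
Nearest multiple of 12: 372.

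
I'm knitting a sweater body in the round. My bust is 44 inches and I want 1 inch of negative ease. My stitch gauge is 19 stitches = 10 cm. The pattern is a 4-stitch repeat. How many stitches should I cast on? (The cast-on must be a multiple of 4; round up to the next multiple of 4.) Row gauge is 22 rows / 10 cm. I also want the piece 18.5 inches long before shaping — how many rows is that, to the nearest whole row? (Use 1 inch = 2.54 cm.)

Cast on 208 stitches; work 103 rows.

Finished = 44 − 1 = 43 inches.
43 inches × 2.54 = 109.22 cm.
19/10 = 1.9 sts per cm; 109.22 × 1.9 = 207.52 sts.
Next multiple of 4 → 208.
18.5 inches = 46.99 cm; × 2.2 = 103.38 → 103 rows.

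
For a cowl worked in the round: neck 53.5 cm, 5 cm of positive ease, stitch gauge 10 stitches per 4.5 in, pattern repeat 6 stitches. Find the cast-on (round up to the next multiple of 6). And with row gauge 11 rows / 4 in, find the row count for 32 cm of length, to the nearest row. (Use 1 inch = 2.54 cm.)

Cast on 54 stitches; work 35 rows.

Finished = 53.5 + 5 = 58.5 cm.
58.5 cm × 1/2.54 = 23.03 inches.
10/4.5 = 2.222 sts per in; 23.03 × 2.222 = 51.18 sts.
Next multiple of 6 → 54.
32 cm = 12.60 inches; × 2.75 = 34.65 → 35 rows.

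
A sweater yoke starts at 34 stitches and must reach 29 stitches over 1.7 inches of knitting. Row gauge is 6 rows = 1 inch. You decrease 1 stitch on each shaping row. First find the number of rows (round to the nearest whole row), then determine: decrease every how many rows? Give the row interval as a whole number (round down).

Decrease every 2nd row.

Rows = 1.7 × 6 = 10.2 → 10 rows.
Stitches to remove: 5 → 5 shaping rows (at 1 st each).
10 / 5 = 2.00 → every 2 rows.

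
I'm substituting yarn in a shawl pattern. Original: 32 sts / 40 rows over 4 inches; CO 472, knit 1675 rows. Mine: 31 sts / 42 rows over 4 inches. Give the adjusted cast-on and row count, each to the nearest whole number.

Cast on 457 stitches; work 1759 rows.

Stitches: 472 × 31/32 = 457.25 → 457.
Rows: 1675 × 42/40 = 1758.75 → 1759.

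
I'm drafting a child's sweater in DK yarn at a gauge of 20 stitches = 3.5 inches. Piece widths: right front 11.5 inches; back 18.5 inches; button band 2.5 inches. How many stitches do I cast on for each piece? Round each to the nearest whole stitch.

right front 66; back 106; button band 14.

Rate = 20/3.5 = 5.714 sts per in.
right front: 11.5 × 5.714 = 65.71 → 66.
back: 18.5 × 5.714 = 105.71 → 106.
button band: 2.5 × 5.714 = 14.29 → 14.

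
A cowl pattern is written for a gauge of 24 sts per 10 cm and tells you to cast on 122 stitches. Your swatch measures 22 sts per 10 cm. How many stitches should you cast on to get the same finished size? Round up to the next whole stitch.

Scale factor = 22 / 24 = 0.917.
122 × 22 / 24 = 111.83 sts.
→ 112 sts.

Cast on 112 stitches.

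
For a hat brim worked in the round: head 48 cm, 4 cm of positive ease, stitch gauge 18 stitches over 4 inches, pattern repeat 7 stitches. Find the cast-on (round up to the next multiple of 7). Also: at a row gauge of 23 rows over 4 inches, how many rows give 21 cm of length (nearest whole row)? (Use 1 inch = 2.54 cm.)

Cast on 98 stitches; work 48 rows.

Finished = 48 + 4 = 52 cm.
52 cm × 1/2.54 = 20.47 inches.
18/4 = 4.5 sts per in; 20.47 × 4.5 = 92.13 sts.
Next multiple of 7 → 98.
21 cm = 8.27 inches; × 5.75 = 47.54 → 48 rows.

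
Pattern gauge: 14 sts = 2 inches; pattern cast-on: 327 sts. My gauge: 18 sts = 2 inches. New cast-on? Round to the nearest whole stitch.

Scale factor = 18 / 14 = 1.286.
327 × 18 / 14 = 420.43 sts.
→ 420 sts.

Cast on 420 stitches.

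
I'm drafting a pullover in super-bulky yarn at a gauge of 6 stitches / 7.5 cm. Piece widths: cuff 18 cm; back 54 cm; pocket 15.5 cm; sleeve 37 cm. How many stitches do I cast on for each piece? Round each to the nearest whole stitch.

cuff 14; back 43; pocket 12; sleeve 30.

Rate = 6/7.5 = 0.8 sts per cm.
cuff: 18 × 0.8 = 14.40 → 14.
back: 54 × 0.8 = 43.20 → 43.
pocket: 15.5 × 0.8 = 12.40 → 12.
sleeve: 37 × 0.8 = 29.60 → 30.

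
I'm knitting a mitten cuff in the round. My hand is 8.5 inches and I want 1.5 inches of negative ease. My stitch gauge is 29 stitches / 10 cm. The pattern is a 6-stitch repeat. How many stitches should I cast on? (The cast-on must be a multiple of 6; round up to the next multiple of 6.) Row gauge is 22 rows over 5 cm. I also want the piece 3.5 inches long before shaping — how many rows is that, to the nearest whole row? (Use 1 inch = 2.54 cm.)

Cast on 54 stitches; work 39 rows.

Finished = 8.5 − 1.5 = 7 inches.
7 inches × 2.54 = 17.78 cm.
29/10 = 2.9 sts per cm; 17.78 × 2.9 = 51.56 sts.
Next multiple of 6 → 54.
3.5 inches = 8.89 cm; × 4.4 = 39.12 → 39 rows.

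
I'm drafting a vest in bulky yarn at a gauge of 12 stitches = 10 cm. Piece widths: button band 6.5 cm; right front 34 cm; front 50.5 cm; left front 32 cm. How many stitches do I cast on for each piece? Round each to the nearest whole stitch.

Rate = 12/10 = 1.2 sts per cm.
button band: 6.5 × 1.2 = 7.80 → 8.
right front: 34 × 1.2 = 40.80 → 41.
front: 50.5 × 1.2 = 60.60 → 61.
left front: 32 × 1.2 = 38.40 → 38.

button band 8; right front 41; front 61; left front 38.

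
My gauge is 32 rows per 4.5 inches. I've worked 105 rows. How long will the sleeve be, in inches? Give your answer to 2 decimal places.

14.77 inches.

32 rows / 4.5 inch = 7.111 rows per inch.
105 / 7.111 = 14.766 inches.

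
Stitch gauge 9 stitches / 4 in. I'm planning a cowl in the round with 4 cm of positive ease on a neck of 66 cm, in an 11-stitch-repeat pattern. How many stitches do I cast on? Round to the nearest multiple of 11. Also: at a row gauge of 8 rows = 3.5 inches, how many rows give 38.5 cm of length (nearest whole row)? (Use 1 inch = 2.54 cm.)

Cast on 66 stitches; work 35 rows.

Finished = 66 + 4 = 70 cm.
70 cm × 1/2.54 = 27.56 inches.
9/4 = 2.25 sts per in; 27.56 × 2.25 = 62.01 sts.
Nearest multiple of 11 → 66.
38.5 cm = 15.16 inches; × 2.286 = 34.65 → 35 rows.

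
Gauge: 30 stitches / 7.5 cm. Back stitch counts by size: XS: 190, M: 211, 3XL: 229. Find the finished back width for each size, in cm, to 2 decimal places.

30/7.5 = 4 sts per cm.
XS: 190 / 4 = 47.500 → 47.50 cm.
M: 211 / 4 = 52.750 → 52.75 cm.
3XL: 229 / 4 = 57.250 → 57.25 cm.

XS 47.50 cm; M 52.75 cm; 3XL 57.25 cm.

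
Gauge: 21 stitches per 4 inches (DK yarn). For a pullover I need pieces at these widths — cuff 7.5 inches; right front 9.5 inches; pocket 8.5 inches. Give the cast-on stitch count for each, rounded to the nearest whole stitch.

cuff 39; right front 50; pocket 45.

Rate = 21/4 = 5.25 sts per in.
cuff: 7.5 × 5.25 = 39.38 → 39.
right front: 9.5 × 5.25 = 49.88 → 50.
pocket: 8.5 × 5.25 = 44.62 → 45.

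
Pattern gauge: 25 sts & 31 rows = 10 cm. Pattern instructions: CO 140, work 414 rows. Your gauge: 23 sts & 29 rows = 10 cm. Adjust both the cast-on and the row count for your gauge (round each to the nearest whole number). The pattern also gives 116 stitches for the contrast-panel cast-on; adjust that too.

Cast on 129 stitches; work 387 rows; contrast-panel cast-on 107 stitches.

Stitches: 140 × 23/25 = 128.80 → 129.
Rows: 414 × 29/31 = 387.29 → 387.
contrast-panel cast-on: 116 × 23/25 = 106.72 → 107.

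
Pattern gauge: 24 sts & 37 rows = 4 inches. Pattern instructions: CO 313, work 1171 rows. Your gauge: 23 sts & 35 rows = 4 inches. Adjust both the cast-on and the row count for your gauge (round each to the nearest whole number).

Cast on 300 stitches; work 1108 rows.

Stitches: 313 × 23/24 = 299.96 → 300.
Rows: 1171 × 35/37 = 1107.70 → 1108.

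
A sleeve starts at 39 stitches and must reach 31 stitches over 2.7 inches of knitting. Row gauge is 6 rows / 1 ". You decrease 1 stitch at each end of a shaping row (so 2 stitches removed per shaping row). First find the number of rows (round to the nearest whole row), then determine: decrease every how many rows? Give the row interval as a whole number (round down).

Rows = 2.7 × 6 = 16.2 → 16 rows.
Stitches to remove: 8 → 4 shaping rows (at 2 st each).
16 / 4 = 4.00 → every 4 rows.

Decrease every 4th row.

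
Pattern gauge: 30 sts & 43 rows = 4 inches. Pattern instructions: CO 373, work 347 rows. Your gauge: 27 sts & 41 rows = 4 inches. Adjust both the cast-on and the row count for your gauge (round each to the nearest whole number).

Stitches: 373 × 27/30 = 335.70 → 336.
Rows: 347 × 41/43 = 330.86 → 331.

Cast on 336 stitches; work 331 rows.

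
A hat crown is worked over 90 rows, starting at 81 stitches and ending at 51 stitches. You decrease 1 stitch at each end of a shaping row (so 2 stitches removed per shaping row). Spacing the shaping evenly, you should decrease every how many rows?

Stitches to remove: |51 − 81| = 30.
Shaping rows needed: 30 / 2 = 15.
90 rows / 15 = every 6 rows.

Decrease every 6th row.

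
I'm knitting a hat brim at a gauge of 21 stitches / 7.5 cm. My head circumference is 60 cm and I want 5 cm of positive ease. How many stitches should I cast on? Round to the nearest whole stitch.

Finished = 60 + 5 = 65 cm.
21 / 7.5 = 2.8 sts per cm.
65.00 × 2.8 = 182.00 sts.

CO 182 sts.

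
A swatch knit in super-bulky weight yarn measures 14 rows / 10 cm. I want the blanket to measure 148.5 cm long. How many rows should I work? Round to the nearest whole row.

Knit 208 rows.

14 rows / 10 cm = 1.4 rows per cm.
148.5 × 1.4 = 207.90 rows.
Round to nearest → 208.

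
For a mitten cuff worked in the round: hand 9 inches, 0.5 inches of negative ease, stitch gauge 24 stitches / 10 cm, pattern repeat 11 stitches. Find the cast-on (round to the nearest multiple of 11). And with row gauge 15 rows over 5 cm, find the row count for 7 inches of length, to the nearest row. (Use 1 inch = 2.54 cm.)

Cast on 55 stitches; work 53 rows.

Finished = 9 − 0.5 = 8.5 inches.
8.5 inches × 2.54 = 21.59 cm.
24/10 = 2.4 sts per cm; 21.59 × 2.4 = 51.82 sts.
Nearest multiple of 11 → 55.
7 inches = 17.78 cm; × 3 = 53.34 → 53 rows.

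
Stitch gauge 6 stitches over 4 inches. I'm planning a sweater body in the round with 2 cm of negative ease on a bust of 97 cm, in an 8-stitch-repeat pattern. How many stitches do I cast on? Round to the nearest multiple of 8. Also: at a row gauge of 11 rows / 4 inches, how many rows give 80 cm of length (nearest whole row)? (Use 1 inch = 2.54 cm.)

Finished = 97 − 2 = 95 cm.
95 cm × 1/2.54 = 37.40 inches.
6/4 = 1.5 sts per in; 37.40 × 1.5 = 56.10 sts.
Nearest multiple of 8 → 56.
80 cm = 31.50 inches; × 2.75 = 86.61 → 87 rows.

Cast on 56 stitches; work 87 rows.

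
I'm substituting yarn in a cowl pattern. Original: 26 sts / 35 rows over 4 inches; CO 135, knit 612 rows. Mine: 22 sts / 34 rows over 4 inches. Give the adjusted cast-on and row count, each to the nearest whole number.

Cast on 114 stitches; work 595 rows.

Stitches: 135 × 22/26 = 114.23 → 114.
Rows: 612 × 34/35 = 594.51 → 595.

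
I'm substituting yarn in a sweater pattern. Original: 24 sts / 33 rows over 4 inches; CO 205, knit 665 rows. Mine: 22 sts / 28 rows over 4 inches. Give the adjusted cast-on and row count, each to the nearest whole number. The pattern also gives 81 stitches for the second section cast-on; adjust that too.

Cast on 188 stitches; work 564 rows; second section cast-on 74 stitches.

Stitches: 205 × 22/24 = 187.92 → 188.
Rows: 665 × 28/33 = 564.24 → 564.
second section cast-on: 81 × 22/24 = 74.25 → 74.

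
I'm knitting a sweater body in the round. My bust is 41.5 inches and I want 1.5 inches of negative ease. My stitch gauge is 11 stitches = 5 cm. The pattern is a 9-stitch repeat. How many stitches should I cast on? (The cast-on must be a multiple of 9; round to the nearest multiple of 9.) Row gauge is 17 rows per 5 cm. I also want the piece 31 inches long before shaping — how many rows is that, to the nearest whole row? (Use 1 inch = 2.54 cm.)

Finished = 41.5 − 1.5 = 40 inches.
40 inches × 2.54 = 101.60 cm.
11/5 = 2.2 sts per cm; 101.60 × 2.2 = 223.52 sts.
Nearest multiple of 9 → 225.
31 inches = 78.74 cm; × 3.4 = 267.72 → 268 rows.

Cast on 225 stitches; work 268 rows.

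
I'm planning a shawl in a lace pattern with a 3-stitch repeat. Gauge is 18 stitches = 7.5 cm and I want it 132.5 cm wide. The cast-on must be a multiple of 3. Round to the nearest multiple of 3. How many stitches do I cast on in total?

Cast on 318 stitches.

18 / 7.5 = 2.4 sts per cm.
132.5 × 2.4 = 318.00 sts.
Nearest multiple of 3: 318.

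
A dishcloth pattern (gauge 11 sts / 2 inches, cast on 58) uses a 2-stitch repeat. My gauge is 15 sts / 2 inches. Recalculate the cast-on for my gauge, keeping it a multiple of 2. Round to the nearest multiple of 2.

58 × 15 / 11 = 79.09.
Nearest multiple of 2: 80.

CO 80 sts.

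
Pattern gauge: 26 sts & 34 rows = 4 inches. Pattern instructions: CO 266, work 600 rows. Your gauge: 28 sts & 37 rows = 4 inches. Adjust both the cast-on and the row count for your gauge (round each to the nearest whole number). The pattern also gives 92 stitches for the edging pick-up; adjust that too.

Cast on 286 stitches; work 653 rows; edging pick-up 99 stitches.

Stitches: 266 × 28/26 = 286.46 → 286.
Rows: 600 × 37/34 = 652.94 → 653.
edging pick-up: 92 × 28/26 = 99.08 → 99.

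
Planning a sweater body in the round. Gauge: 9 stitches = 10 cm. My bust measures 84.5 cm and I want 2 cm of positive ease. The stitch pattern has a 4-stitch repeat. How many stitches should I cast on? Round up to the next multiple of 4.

CO 80 sts.

Finished = 84.5 + 2 = 86.5 cm.
9 / 10 = 0.9 sts/cm.
86.5 × 0.9 = 77.85 sts.
Next multiple of 4: 80.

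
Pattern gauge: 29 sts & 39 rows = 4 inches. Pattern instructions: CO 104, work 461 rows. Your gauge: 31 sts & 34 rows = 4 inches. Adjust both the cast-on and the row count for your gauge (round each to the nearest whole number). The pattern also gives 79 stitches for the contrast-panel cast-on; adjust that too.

Cast on 111 stitches; work 402 rows; contrast-panel cast-on 84 stitches.

Stitches: 104 × 31/29 = 111.17 → 111.
Rows: 461 × 34/39 = 401.90 → 402.
contrast-panel cast-on: 79 × 31/29 = 84.45 → 84.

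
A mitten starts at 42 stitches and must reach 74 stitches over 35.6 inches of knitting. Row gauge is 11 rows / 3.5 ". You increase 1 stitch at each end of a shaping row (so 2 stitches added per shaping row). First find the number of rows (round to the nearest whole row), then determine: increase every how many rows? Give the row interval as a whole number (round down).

Rows = 35.6 × 3.143 = 111.9 → 112 rows.
Stitches to add: 32 → 16 shaping rows (at 2 st each).
112 / 16 = 7.00 → every 7 rows.

Increase every 7th row.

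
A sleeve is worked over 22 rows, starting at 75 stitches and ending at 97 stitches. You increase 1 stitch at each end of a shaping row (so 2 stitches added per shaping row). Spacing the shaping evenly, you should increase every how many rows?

Increase every 2nd row.

Stitches to add: |97 − 75| = 22.
Shaping rows needed: 22 / 2 = 11.
22 rows / 11 = every 2 rows.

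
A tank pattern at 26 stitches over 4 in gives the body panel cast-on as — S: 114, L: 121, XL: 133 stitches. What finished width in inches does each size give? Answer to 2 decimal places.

S 17.54 inches; L 18.62 inches; XL 20.46 inches.

26/4 = 6.5 sts per in.
S: 114 / 6.5 = 17.538 → 17.54 in.
L: 121 / 6.5 = 18.615 → 18.62 in.
XL: 133 / 6.5 = 20.462 → 20.46 in.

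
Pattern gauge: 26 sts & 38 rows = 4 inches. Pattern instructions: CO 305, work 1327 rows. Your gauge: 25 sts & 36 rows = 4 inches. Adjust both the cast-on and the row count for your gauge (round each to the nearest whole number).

Stitches: 305 × 25/26 = 293.27 → 293.
Rows: 1327 × 36/38 = 1257.16 → 1257.

Cast on 293 stitches; work 1257 rows.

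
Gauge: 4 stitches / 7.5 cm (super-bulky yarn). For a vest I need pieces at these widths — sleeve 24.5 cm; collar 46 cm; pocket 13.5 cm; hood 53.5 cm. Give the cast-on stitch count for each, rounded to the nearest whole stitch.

Rate = 4/7.5 = 0.533 sts per cm.
sleeve: 24.5 × 0.533 = 13.07 → 13.
collar: 46 × 0.533 = 24.53 → 25.
pocket: 13.5 × 0.533 = 7.20 → 7.
hood: 53.5 × 0.533 = 28.53 → 29.

sleeve 13; collar 25; pocket 7; hood 29.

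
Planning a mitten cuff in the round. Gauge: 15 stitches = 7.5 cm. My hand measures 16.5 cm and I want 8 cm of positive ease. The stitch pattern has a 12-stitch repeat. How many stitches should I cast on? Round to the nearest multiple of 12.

Cast on 48 stitches.

Finished = 16.5 + 8 = 24.5 cm.
15 / 7.5 = 2 sts/cm.
24.5 × 2 = 49.00 sts.
Nearest multiple of 12: 48.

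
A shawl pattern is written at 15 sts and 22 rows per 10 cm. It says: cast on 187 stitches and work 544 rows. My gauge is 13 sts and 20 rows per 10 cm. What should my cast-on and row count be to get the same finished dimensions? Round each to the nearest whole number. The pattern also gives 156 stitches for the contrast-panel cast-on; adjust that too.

Stitches: 187 × 13/15 = 162.07 → 162.
Rows: 544 × 20/22 = 494.55 → 495.
contrast-panel cast-on: 156 × 13/15 = 135.20 → 135.

Cast on 162 stitches; work 495 rows; contrast-panel cast-on 135 stitches.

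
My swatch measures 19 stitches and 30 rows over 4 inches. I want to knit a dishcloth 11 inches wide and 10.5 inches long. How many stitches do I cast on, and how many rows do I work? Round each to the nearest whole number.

Stitch gauge = 19/4 = 4.75 sts/in; 11 × 4.75 = 52.25 → 52 sts.
Row gauge = 30/4 = 7.5 rows/in; 10.5 × 7.5 = 78.75 → 79 rows.

Cast on 52 stitches and work 79 rows.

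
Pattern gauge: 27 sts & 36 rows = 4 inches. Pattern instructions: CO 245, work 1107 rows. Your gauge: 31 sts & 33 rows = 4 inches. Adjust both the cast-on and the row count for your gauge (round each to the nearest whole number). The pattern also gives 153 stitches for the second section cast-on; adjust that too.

Stitches: 245 × 31/27 = 281.30 → 281.
Rows: 1107 × 33/36 = 1014.75 → 1015.
second section cast-on: 153 × 31/27 = 175.67 → 176.

Cast on 281 stitches; work 1015 rows; second section cast-on 176 stitches.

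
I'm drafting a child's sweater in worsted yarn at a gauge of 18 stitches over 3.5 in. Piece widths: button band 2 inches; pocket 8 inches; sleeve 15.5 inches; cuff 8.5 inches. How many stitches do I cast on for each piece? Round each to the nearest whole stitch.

Rate = 18/3.5 = 5.143 sts per in.
button band: 2 × 5.143 = 10.29 → 10.
pocket: 8 × 5.143 = 41.14 → 41.
sleeve: 15.5 × 5.143 = 79.71 → 80.
cuff: 8.5 × 5.143 = 43.71 → 44.

button band 10; pocket 41; sleeve 80; cuff 44.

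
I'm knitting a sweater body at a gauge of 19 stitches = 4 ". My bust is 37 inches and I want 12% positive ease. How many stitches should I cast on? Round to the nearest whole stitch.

Finished = 37 × 1.12 = 41.44 in.
19 / 4 = 4.75 sts per inch.
41.44 × 4.75 = 196.84 sts.
→ 197 sts.

197 stitches.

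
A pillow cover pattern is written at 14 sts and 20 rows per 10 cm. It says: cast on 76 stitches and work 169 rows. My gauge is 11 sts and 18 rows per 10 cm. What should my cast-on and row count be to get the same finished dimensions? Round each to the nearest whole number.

Stitches: 76 × 11/14 = 59.71 → 60.
Rows: 169 × 18/20 = 152.10 → 152.

Cast on 60 stitches; work 152 rows.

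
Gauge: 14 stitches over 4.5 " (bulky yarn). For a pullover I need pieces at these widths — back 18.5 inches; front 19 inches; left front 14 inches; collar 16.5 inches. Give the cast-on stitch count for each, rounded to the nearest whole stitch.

Rate = 14/4.5 = 3.111 sts per in.
back: 18.5 × 3.111 = 57.56 → 58.
front: 19 × 3.111 = 59.11 → 59.
left front: 14 × 3.111 = 43.56 → 44.
collar: 16.5 × 3.111 = 51.33 → 51.

back 58; front 59; left front 44; collar 51.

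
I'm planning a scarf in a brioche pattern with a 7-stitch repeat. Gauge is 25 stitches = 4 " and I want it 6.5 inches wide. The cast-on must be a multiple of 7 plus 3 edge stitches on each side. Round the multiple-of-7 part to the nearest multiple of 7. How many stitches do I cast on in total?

CO 41 sts.

25 / 4 = 6.25 sts per inch.
6.5 × 6.25 = 40.62 sts.
Less 6 edge sts → 34.62 for the repeat.
Nearest multiple of 7: 35.
Add back 6 edge sts → 41.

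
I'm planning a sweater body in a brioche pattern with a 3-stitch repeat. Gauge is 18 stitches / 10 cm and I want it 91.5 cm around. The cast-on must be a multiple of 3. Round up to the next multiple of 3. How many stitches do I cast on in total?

18 / 10 = 1.8 sts per cm.
91.5 × 1.8 = 164.70 sts.
Next multiple of 3: 165.

165 stitches.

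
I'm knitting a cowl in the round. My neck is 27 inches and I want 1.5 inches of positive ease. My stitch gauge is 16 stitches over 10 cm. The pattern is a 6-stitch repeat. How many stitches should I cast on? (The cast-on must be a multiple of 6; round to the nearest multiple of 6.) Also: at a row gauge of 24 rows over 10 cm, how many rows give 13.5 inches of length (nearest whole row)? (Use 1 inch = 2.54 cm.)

Cast on 114 stitches; work 82 rows.

Finished = 27 + 1.5 = 28.5 inches.
28.5 inches × 2.54 = 72.39 cm.
16/10 = 1.6 sts per cm; 72.39 × 1.6 = 115.82 sts.
Nearest multiple of 6 → 114.
13.5 inches = 34.29 cm; × 2.4 = 82.30 → 82 rows.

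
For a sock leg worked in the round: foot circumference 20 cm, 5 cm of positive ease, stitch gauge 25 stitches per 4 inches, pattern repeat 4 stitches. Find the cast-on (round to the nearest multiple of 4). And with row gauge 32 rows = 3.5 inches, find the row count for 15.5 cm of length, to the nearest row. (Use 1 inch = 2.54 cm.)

Finished = 20 + 5 = 25 cm.
25 cm × 1/2.54 = 9.84 inches.
25/4 = 6.25 sts per in; 9.84 × 6.25 = 61.52 sts.
Nearest multiple of 4 → 60.
15.5 cm = 6.10 inches; × 9.143 = 55.79 → 56 rows.

Cast on 60 stitches; work 56 rows.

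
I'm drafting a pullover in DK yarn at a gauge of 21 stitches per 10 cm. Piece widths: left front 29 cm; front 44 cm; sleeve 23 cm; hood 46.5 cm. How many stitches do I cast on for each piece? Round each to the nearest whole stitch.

left front 61; front 92; sleeve 48; hood 98.

Rate = 21/10 = 2.1 sts per cm.
left front: 29 × 2.1 = 60.90 → 61.
front: 44 × 2.1 = 92.40 → 92.
sleeve: 23 × 2.1 = 48.30 → 48.
hood: 46.5 × 2.1 = 97.65 → 98.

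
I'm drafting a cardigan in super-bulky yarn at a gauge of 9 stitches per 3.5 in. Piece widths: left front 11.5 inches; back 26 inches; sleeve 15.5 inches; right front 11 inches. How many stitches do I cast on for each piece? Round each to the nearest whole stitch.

left front 30; back 67; sleeve 40; right front 28.

Rate = 9/3.5 = 2.571 sts per in.
left front: 11.5 × 2.571 = 29.57 → 30.
back: 26 × 2.571 = 66.86 → 67.
sleeve: 15.5 × 2.571 = 39.86 → 40.
right front: 11 × 2.571 = 28.29 → 28.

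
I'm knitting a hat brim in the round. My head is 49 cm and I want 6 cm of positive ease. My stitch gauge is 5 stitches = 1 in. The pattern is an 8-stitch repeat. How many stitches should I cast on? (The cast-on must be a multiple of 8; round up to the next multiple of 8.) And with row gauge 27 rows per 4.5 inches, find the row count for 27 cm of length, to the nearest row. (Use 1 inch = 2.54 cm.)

Finished = 49 + 6 = 55 cm.
55 cm × 1/2.54 = 21.65 inches.
5/1 = 5 sts per in; 21.65 × 5 = 108.27 sts.
Next multiple of 8 → 112.
27 cm = 10.63 inches; × 6 = 63.78 → 64 rows.

Cast on 112 stitches; work 64 rows.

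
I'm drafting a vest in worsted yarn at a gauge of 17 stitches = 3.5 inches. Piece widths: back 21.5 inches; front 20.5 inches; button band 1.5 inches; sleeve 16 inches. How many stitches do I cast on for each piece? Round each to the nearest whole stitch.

Rate = 17/3.5 = 4.857 sts per in.
back: 21.5 × 4.857 = 104.43 → 104.
front: 20.5 × 4.857 = 99.57 → 100.
button band: 1.5 × 4.857 = 7.29 → 7.
sleeve: 16 × 4.857 = 77.71 → 78.

back 104; front 100; button band 7; sleeve 78.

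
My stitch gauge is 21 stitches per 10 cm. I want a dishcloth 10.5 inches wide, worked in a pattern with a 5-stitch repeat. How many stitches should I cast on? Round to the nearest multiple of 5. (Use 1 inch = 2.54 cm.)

55 stitches.

10.5 in = 10.5 × 2.54 = 26.67 cm.
21 / 10 = 2.1 sts/cm.
26.67 × 2.1 = 56.01 sts.
→ 55.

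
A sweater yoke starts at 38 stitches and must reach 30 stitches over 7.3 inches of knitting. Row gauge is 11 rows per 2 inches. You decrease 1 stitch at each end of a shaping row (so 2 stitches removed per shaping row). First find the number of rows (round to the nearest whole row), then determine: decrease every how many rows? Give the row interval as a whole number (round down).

Rows = 7.3 × 5.5 = 40.1 → 40 rows.
Stitches to remove: 8 → 4 shaping rows (at 2 st each).
40 / 4 = 10.00 → every 10 rows.

Decrease every 10th row.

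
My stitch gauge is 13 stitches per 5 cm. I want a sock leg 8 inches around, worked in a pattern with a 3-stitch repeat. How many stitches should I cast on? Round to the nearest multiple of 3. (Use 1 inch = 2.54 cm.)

Cast on 54 stitches.

8 in = 8 × 2.54 = 20.32 cm.
13 / 5 = 2.6 sts/cm.
20.32 × 2.6 = 52.83 sts.
→ 54.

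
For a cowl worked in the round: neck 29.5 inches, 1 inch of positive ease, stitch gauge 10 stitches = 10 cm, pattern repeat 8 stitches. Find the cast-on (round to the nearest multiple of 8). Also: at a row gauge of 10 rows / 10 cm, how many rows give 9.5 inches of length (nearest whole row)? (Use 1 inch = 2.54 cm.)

Cast on 80 stitches; work 24 rows.

Finished = 29.5 + 1 = 30.5 inches.
30.5 inches × 2.54 = 77.47 cm.
10/10 = 1 sts per cm; 77.47 × 1 = 77.47 sts.
Nearest multiple of 8 → 80.
9.5 inches = 24.13 cm; × 1 = 24.13 → 24 rows.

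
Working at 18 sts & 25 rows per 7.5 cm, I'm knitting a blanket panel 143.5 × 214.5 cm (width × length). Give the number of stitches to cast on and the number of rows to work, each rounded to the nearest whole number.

Cast on 344 stitches and work 715 rows.

Stitch gauge = 18/7.5 = 2.4 sts/cm; 143.5 × 2.4 = 344.40 → 344 sts.
Row gauge = 25/7.5 = 3.333 rows/cm; 214.5 × 3.333 = 715.00 → 715 rows.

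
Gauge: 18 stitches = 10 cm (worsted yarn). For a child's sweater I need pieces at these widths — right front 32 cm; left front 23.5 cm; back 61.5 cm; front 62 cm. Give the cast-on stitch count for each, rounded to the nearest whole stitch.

Rate = 18/10 = 1.8 sts per cm.
right front: 32 × 1.8 = 57.60 → 58.
left front: 23.5 × 1.8 = 42.30 → 42.
back: 61.5 × 1.8 = 110.70 → 111.
front: 62 × 1.8 = 111.60 → 112.

right front 58; left front 42; back 111; front 112.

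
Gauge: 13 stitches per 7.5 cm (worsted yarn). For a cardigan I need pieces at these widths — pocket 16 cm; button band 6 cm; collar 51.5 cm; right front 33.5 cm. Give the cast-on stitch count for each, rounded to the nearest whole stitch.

pocket 28; button band 10; collar 89; right front 58.

Rate = 13/7.5 = 1.733 sts per cm.
pocket: 16 × 1.733 = 27.73 → 28.
button band: 6 × 1.733 = 10.40 → 10.
collar: 51.5 × 1.733 = 89.27 → 89.
right front: 33.5 × 1.733 = 58.07 → 58.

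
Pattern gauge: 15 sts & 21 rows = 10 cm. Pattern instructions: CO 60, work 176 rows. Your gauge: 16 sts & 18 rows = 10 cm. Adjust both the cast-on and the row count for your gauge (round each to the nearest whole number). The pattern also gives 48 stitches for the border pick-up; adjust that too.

Stitches: 60 × 16/15 = 64.00 → 64.
Rows: 176 × 18/21 = 150.86 → 151.
border pick-up: 48 × 16/15 = 51.20 → 51.

Cast on 64 stitches; work 151 rows; border pick-up 51 stitches.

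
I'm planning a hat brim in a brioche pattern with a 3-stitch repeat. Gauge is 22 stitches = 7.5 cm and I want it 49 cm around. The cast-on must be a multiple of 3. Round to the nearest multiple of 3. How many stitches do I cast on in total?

144 stitches.

22 / 7.5 = 2.933 sts per cm.
49 × 2.933 = 143.73 sts.
Nearest multiple of 3: 144.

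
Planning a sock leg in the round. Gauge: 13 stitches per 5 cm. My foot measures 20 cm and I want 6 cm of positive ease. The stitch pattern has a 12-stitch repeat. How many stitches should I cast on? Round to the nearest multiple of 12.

Cast on 72 stitches.

Finished = 20 + 6 = 26 cm.
13 / 5 = 2.6 sts/cm.
26 × 2.6 = 67.60 sts.
Nearest multiple of 12: 72.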